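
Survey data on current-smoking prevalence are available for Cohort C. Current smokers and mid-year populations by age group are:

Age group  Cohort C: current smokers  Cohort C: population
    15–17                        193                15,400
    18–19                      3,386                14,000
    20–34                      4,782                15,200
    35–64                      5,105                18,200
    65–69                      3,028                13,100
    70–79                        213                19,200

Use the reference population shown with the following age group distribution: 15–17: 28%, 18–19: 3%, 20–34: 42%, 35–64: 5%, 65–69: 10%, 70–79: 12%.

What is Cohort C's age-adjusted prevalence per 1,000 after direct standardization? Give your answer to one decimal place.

Age-specific rates per 1,000 for Cohort C: 12.532, 241.857, 314.605, 280.495, 231.145, 11.094.
Standard weights: 0.28, 0.03, 0.42, 0.05, 0.10, 0.12.
Standardized rate: 0.2800×12.532 + 0.0300×241.857 + 0.4200×314.605 + 0.0500×280.495 + 0.1000×231.145 + 0.1200×11.094 = 181.3695 per 1,000.

181.4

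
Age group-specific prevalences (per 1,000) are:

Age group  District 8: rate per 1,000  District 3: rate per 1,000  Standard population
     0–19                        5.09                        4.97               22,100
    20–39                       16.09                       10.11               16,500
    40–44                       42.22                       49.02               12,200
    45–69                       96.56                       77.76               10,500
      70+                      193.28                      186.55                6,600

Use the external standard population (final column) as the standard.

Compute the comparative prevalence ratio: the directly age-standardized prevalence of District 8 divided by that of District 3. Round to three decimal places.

1.089

Standard total = 67,900; weights = 0.3255, 0.2430, 0.1797, 0.1546, 0.0972.
District 8: 0.3255×5.09 + 0.2430×16.09 + 0.1797×42.22 + 0.1546×96.56 + 0.0972×193.28 = 46.8717 per 1,000.
District 3: 0.3255×4.97 + 0.2430×10.11 + 0.1797×49.02 + 0.1546×77.76 + 0.0972×186.55 = 43.0399 per 1,000.
Ratio = 46.8717 ÷ 43.0399 = 1.08903.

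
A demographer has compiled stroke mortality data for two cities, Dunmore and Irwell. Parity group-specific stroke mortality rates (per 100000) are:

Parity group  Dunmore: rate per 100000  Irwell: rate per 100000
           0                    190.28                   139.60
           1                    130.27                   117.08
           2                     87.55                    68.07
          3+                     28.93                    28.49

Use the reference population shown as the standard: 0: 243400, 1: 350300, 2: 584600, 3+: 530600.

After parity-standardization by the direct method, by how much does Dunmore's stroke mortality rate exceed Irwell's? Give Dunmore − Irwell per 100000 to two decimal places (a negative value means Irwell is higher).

Standard total = 1708900; weights = 0.1424, 0.2050, 0.3421, 0.3105.
Dunmore: 0.1424×190.28 + 0.2050×130.27 + 0.3421×87.55 + 0.3105×28.93 = 92.7379 per 100000.
Irwell: 0.1424×139.60 + 0.2050×117.08 + 0.3421×68.07 + 0.3105×28.49 = 76.0151 per 100000.
Difference = 92.7379 − 76.0151 = 16.7227.

16.72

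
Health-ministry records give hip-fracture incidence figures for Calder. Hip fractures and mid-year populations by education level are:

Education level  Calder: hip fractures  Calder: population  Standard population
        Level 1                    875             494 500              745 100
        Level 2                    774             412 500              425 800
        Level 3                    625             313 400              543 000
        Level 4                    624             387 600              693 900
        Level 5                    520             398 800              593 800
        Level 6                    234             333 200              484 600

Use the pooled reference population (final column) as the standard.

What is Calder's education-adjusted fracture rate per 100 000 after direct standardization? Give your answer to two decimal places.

Education-specific rates per 100 000 for Calder: 176.95, 187.64, 199.43, 160.99, 130.39, 70.23.
Standard total = 3 486 200; weights = 0.2137, 0.1221, 0.1558, 0.1990, 0.1703, 0.1390.
Standardized rate: 0.2137×176.95 + 0.1221×187.64 + 0.1558×199.43 + 0.1990×160.99 + 0.1703×130.39 + 0.1390×70.23 = 155.8134 per 100 000.

155.81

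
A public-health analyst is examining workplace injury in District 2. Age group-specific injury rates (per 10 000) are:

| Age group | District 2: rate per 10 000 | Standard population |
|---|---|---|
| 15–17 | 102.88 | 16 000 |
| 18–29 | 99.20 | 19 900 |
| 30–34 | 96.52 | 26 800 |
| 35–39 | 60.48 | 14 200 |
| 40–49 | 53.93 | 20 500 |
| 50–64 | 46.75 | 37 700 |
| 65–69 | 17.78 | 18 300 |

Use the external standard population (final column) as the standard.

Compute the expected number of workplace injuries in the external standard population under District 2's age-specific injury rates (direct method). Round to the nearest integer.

1026

Expected workplace injuries = Σ (standard pop × age-specific rate ÷ 10 000)
= 16 000×102.88/10 000 + 19 900×99.20/10 000 + 26 800×96.52/10 000 + 14 200×60.48/10 000 + 20 500×53.93/10 000 + 37 700×46.75/10 000 + 18 300×17.78/10 000
= 164.61 + 197.41 + 258.67 + 85.88 + 110.56 + 176.25 + 32.54 = 1025.91.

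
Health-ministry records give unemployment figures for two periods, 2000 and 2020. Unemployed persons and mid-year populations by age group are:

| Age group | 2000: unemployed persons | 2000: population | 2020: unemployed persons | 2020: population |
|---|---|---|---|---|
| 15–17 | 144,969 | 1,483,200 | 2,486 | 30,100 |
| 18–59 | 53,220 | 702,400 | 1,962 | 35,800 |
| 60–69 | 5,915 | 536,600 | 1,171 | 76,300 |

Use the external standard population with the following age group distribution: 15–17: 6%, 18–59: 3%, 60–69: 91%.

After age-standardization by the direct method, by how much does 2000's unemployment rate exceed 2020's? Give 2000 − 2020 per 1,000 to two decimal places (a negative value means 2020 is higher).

-2.40

Age-specific rates per 1,000 for 2000: 97.741, 75.769, 11.023.
For 2020: 82.591, 54.804, 15.347.
Standard weights: 0.06, 0.03, 0.91.
2000: 0.0600×97.741 + 0.0300×75.769 + 0.9100×11.023 = 18.1685 per 1,000.
2020: 0.0600×82.591 + 0.0300×54.804 + 0.9100×15.347 = 20.5657 per 1,000.
Difference = 18.1685 − 20.5657 = -2.3971.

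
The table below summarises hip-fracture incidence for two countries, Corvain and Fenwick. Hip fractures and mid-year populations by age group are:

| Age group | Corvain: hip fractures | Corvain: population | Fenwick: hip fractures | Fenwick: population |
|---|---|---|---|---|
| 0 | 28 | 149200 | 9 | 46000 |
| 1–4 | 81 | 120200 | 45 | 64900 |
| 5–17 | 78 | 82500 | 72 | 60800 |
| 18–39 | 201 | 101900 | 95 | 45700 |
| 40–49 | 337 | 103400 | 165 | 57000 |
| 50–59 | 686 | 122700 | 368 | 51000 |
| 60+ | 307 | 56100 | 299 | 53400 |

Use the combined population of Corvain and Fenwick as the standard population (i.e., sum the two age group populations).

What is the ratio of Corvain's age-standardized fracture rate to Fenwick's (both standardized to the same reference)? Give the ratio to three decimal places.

Age-specific rates per 100000 for Corvain: 18.77, 67.39, 94.55, 197.25, 325.92, 559.09, 547.24.
For Fenwick: 19.57, 69.34, 118.42, 207.88, 289.47, 721.57, 559.93.
Combined standard total = 1114800; weights = 0.1751, 0.1660, 0.1285, 0.1324, 0.1439, 0.1558, 0.0982.
Corvain: 0.1751×18.77 + 0.1660×67.39 + 0.1285×94.55 + 0.1324×197.25 + 0.1439×325.92 + 0.1558×559.09 + 0.0982×547.24 = 240.5030 per 100000.
Fenwick: 0.1751×19.57 + 0.1660×69.34 + 0.1285×118.42 + 0.1324×207.88 + 0.1439×289.47 + 0.1558×721.57 + 0.0982×559.93 = 266.7616 per 100000.
Ratio = 240.5030 ÷ 266.7616 = 0.90157.

0.902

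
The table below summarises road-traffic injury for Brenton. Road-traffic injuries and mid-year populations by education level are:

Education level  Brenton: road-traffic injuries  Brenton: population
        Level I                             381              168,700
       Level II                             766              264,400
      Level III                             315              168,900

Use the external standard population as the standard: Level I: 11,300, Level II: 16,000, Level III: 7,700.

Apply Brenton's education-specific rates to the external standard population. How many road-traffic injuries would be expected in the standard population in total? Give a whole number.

86

Education-specific rates per 100,000 for Brenton: 225.84, 289.71, 186.50.
Expected road-traffic injuries = Σ (standard pop × education-specific rate ÷ 100,000)
= 11,300×225.84/100,000 + 16,000×289.71/100,000 + 7,700×186.50/100,000
= 25.52 + 46.35 + 14.36 = 86.24.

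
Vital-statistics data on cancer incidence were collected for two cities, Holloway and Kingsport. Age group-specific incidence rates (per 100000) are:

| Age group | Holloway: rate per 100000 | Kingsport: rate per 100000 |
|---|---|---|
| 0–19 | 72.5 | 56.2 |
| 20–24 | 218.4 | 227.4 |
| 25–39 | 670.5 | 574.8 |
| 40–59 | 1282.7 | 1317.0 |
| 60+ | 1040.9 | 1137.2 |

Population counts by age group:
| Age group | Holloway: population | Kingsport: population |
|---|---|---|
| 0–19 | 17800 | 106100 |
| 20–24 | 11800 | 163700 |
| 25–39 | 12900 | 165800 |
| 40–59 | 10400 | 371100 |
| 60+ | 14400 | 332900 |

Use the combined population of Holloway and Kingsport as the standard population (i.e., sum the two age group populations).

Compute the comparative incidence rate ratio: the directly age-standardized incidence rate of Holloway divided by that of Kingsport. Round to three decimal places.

Combined standard total = 1206900; weights = 0.1027, 0.1454, 0.1481, 0.3161, 0.2878.
Holloway: 0.1027×72.5 + 0.1454×218.4 + 0.1481×670.5 + 0.3161×1282.7 + 0.2878×1040.9 = 843.4708 per 100000.
Kingsport: 0.1027×56.2 + 0.1454×227.4 + 0.1481×574.8 + 0.3161×1317.0 + 0.2878×1137.2 = 867.4900 per 100000.
Ratio = 843.4708 ÷ 867.4900 = 0.97231.

0.972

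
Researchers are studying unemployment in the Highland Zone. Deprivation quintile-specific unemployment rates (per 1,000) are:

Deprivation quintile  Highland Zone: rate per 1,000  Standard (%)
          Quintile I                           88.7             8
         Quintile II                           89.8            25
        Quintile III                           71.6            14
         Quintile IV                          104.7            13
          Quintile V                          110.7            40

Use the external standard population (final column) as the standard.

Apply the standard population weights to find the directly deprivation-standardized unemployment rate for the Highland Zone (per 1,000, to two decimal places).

97.46

Standard weights: 0.08, 0.25, 0.14, 0.13, 0.40.
Standardized rate: 0.0800×88.7 + 0.2500×89.8 + 0.1400×71.6 + 0.1300×104.7 + 0.4000×110.7 = 97.4610 per 1,000.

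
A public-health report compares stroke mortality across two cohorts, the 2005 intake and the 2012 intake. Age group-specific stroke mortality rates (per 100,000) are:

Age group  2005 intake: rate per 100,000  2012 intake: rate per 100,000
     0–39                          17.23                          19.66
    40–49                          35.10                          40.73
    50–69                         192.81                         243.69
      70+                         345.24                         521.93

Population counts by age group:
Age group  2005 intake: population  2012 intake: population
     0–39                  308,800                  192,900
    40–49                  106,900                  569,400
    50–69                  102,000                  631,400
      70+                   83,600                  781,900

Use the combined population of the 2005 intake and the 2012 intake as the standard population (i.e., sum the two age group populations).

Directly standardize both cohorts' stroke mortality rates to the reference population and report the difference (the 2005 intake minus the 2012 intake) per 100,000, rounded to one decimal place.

Combined standard total = 2,776,900; weights = 0.1807, 0.2435, 0.2641, 0.3117.
The 2005 intake: 0.1807×17.23 + 0.2435×35.10 + 0.2641×192.81 + 0.3117×345.24 = 170.1878 per 100,000.
The 2012 intake: 0.1807×19.66 + 0.2435×40.73 + 0.2641×243.69 + 0.3117×521.93 = 240.5062 per 100,000.
Difference = 170.1878 − 240.5062 = -70.3184.

-70.3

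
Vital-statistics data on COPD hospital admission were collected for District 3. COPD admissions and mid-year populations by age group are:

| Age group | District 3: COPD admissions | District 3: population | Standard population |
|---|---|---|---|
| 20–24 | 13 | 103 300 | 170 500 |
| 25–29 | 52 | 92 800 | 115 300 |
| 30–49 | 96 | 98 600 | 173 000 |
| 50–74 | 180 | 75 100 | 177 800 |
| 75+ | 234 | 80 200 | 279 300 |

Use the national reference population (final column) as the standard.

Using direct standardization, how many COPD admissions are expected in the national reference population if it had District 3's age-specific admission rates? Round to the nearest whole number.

1496

Age-specific rates per 10 000 for District 3: 1.26, 5.60, 9.74, 23.97, 29.18.
Expected COPD admissions = Σ (standard pop × age-specific rate ÷ 10 000)
= 170 500×1.26/10 000 + 115 300×5.60/10 000 + 173 000×9.74/10 000 + 177 800×23.97/10 000 + 279 300×29.18/10 000
= 21.46 + 64.61 + 168.44 + 426.15 + 814.92 = 1495.57.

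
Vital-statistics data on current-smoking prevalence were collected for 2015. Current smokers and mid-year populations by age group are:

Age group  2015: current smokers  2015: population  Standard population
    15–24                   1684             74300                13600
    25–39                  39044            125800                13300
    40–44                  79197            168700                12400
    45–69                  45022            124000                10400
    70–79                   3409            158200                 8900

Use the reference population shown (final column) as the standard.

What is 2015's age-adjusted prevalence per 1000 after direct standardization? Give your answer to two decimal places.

Age-specific rates per 1000 for 2015: 22.665, 310.366, 469.455, 363.081, 21.549.
Standard total = 58600; weights = 0.2321, 0.2270, 0.2116, 0.1775, 0.1519.
Standardized rate: 0.2321×22.665 + 0.2270×310.366 + 0.2116×469.455 + 0.1775×363.081 + 0.1519×21.549 = 242.7503 per 1000.

242.75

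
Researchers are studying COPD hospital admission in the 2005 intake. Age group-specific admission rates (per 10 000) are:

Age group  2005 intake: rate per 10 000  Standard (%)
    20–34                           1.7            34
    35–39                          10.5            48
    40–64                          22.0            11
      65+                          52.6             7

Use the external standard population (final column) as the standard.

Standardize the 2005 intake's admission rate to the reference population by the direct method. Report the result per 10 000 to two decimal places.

Standard weights: 0.34, 0.48, 0.11, 0.07.
Standardized rate: 0.3400×1.7 + 0.4800×10.5 + 0.1100×22.0 + 0.0700×52.6 = 11.7200 per 10 000.

11.72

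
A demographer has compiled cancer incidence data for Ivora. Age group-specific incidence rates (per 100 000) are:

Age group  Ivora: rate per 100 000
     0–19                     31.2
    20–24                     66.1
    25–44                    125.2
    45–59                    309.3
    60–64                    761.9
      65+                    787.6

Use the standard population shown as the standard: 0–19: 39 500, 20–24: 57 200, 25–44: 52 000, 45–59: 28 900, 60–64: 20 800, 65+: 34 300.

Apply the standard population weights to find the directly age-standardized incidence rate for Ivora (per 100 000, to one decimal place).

272.1

Standard total = 232 700; weights = 0.1697, 0.2458, 0.2235, 0.1242, 0.0894, 0.1474.
Standardized rate: 0.1697×31.2 + 0.2458×66.1 + 0.2235×125.2 + 0.1242×309.3 + 0.0894×761.9 + 0.1474×787.6 = 272.1302 per 100 000.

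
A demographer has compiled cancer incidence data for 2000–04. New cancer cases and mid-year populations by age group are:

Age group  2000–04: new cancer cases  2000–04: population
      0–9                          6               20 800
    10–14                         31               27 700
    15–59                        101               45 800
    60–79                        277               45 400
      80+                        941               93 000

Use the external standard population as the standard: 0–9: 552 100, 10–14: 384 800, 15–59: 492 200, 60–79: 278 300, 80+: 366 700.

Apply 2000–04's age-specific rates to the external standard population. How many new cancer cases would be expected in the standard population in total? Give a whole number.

7084

Age-specific rates per 100 000 for 2000–04: 28.85, 111.91, 220.52, 610.13, 1011.83.
Expected new cancer cases = Σ (standard pop × age-specific rate ÷ 100 000)
= 552 100×28.85/100 000 + 384 800×111.91/100 000 + 492 200×220.52/100 000 + 278 300×610.13/100 000 + 366 700×1011.83/100 000
= 159.26 + 430.64 + 1085.42 + 1698.00 + 3710.37 = 7083.69.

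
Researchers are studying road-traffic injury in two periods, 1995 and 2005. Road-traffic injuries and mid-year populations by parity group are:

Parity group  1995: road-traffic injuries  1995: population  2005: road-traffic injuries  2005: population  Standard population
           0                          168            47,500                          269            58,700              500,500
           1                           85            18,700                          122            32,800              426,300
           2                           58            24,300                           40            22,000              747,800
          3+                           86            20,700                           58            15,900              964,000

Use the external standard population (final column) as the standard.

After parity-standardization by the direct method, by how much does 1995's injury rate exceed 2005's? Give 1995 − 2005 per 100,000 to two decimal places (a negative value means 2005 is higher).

Parity-specific rates per 100,000 for 1995: 353.68, 454.55, 238.68, 415.46.
For 2005: 458.26, 371.95, 181.82, 364.78.
Standard total = 2,638,600; weights = 0.1897, 0.1616, 0.2834, 0.3653.
1995: 0.1897×353.68 + 0.1616×454.55 + 0.2834×238.68 + 0.3653×415.46 = 359.9565 per 100,000.
2005: 0.1897×458.26 + 0.1616×371.95 + 0.2834×181.82 + 0.3653×364.78 = 331.8178 per 100,000.
Difference = 359.9565 − 331.8178 = 28.1387.

28.14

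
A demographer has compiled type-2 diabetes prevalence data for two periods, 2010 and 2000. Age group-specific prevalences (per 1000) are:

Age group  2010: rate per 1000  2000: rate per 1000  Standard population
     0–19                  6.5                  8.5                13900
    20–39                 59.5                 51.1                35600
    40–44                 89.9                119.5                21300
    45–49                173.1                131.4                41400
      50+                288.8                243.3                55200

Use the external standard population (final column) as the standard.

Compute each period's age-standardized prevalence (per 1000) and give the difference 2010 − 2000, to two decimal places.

23.17

Standard total = 167400; weights = 0.0830, 0.2127, 0.1272, 0.2473, 0.3297.
2010: 0.0830×6.5 + 0.2127×59.5 + 0.1272×89.9 + 0.2473×173.1 + 0.3297×288.8 = 162.6734 per 1000.
2000: 0.0830×8.5 + 0.2127×51.1 + 0.1272×119.5 + 0.2473×131.4 + 0.3297×243.3 = 139.5029 per 1000.
Difference = 162.6734 − 139.5029 = 23.1705.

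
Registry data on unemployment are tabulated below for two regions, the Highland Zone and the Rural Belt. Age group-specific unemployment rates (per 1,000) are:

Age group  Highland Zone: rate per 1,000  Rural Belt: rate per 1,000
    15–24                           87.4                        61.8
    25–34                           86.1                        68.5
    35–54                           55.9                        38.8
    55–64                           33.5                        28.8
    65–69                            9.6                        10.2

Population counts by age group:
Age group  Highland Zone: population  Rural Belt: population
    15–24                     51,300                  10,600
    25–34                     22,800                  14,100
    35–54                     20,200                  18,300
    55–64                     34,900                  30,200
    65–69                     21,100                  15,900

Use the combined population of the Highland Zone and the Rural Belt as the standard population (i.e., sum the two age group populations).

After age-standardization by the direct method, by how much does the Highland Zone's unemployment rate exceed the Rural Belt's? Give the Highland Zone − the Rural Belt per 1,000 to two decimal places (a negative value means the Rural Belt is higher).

Combined standard total = 239,400; weights = 0.2586, 0.1541, 0.1608, 0.2719, 0.1546.
The Highland Zone: 0.2586×87.4 + 0.1541×86.1 + 0.1608×55.9 + 0.2719×33.5 + 0.1546×9.6 = 55.4526 per 1,000.
The Rural Belt: 0.2586×61.8 + 0.1541×68.5 + 0.1608×38.8 + 0.2719×28.8 + 0.1546×10.2 = 42.1853 per 1,000.
Difference = 55.4526 − 42.1853 = 13.2673.

13.27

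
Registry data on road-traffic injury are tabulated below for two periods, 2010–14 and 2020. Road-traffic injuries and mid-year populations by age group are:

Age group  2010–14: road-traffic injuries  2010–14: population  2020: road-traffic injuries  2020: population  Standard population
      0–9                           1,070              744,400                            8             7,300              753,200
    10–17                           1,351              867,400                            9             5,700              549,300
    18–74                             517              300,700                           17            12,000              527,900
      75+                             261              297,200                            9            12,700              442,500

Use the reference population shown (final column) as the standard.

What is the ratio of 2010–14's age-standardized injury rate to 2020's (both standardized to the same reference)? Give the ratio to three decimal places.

Age-specific rates per 100,000 for 2010–14: 143.74, 155.75, 171.93, 87.82.
For 2020: 109.59, 157.89, 141.67, 70.87.
Standard total = 2,272,900; weights = 0.3314, 0.2417, 0.2323, 0.1947.
2010–14: 0.3314×143.74 + 0.2417×155.75 + 0.2323×171.93 + 0.1947×87.82 = 142.3042 per 100,000.
2020: 0.3314×109.59 + 0.2417×157.89 + 0.2323×141.67 + 0.1947×70.87 = 121.1748 per 100,000.
Ratio = 142.3042 ÷ 121.1748 = 1.17437.

1.174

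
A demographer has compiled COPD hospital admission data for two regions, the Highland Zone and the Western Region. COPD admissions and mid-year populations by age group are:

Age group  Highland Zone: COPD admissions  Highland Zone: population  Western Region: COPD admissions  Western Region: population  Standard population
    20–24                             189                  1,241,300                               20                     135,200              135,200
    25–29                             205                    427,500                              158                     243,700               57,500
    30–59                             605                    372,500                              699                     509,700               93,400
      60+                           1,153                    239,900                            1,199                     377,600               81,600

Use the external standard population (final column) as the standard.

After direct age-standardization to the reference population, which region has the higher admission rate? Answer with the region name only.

Highland Zone

Age-specific rates per 10,000 for the Highland Zone: 1.52, 4.80, 16.24, 48.06.
For the Western Region: 1.48, 6.48, 13.71, 31.75.
Standard total = 367,700; weights = 0.3677, 0.1564, 0.2540, 0.2219.
The Highland Zone: 0.3677×1.52 + 0.1564×4.80 + 0.2540×16.24 + 0.2219×48.06 = 16.1011 per 10,000.
The Western Region: 0.3677×1.48 + 0.1564×6.48 + 0.2540×13.71 + 0.2219×31.75 = 12.0879 per 10,000.
The crude rates (9.43 vs 16.40) would put the Western Region higher, but that reflects its age composition; once standardized to a common age structure, the Highland Zone has the higher underlying rate.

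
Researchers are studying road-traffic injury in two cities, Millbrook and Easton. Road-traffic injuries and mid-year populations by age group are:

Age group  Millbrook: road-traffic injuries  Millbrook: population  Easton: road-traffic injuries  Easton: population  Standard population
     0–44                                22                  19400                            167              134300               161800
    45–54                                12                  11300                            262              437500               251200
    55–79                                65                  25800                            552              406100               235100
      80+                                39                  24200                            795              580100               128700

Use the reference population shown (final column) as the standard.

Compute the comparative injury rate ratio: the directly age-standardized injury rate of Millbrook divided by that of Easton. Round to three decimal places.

1.475

Age-specific rates per 100000 for Millbrook: 113.40, 106.19, 251.94, 161.16.
For Easton: 124.35, 59.89, 135.93, 137.05.
Standard total = 776800; weights = 0.2083, 0.3234, 0.3027, 0.1657.
Millbrook: 0.2083×113.40 + 0.3234×106.19 + 0.3027×251.94 + 0.1657×161.16 = 160.9115 per 100000.
Easton: 0.2083×124.35 + 0.3234×59.89 + 0.3027×135.93 + 0.1657×137.05 = 109.1105 per 100000.
Ratio = 160.9115 ÷ 109.1105 = 1.47476.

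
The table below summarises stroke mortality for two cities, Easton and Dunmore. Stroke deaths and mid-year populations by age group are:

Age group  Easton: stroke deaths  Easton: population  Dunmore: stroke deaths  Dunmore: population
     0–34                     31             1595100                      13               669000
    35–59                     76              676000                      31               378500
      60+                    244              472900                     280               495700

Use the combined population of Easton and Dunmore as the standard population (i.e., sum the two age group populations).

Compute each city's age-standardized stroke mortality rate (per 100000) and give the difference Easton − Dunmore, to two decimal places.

-0.35

Age-specific rates per 100000 for Easton: 1.94, 11.24, 51.60.
For Dunmore: 1.94, 8.19, 56.49.
Combined standard total = 4287200; weights = 0.5281, 0.2460, 0.2259.
Easton: 0.5281×1.94 + 0.2460×11.24 + 0.2259×51.60 = 15.4488 per 100000.
Dunmore: 0.5281×1.94 + 0.2460×8.19 + 0.2259×56.49 = 15.8025 per 100000.
Difference = 15.4488 − 15.8025 = -0.3537.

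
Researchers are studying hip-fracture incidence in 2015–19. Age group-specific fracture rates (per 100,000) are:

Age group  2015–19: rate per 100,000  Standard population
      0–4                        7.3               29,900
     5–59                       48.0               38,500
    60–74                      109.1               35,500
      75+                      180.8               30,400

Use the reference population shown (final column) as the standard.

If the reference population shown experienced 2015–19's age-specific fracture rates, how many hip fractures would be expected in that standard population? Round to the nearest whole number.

Expected hip fractures = Σ (standard pop × age-specific rate ÷ 100,000)
= 29,900×7.3/100,000 + 38,500×48.0/100,000 + 35,500×109.1/100,000 + 30,400×180.8/100,000
= 2.18 + 18.48 + 38.73 + 54.96 = 114.36.

114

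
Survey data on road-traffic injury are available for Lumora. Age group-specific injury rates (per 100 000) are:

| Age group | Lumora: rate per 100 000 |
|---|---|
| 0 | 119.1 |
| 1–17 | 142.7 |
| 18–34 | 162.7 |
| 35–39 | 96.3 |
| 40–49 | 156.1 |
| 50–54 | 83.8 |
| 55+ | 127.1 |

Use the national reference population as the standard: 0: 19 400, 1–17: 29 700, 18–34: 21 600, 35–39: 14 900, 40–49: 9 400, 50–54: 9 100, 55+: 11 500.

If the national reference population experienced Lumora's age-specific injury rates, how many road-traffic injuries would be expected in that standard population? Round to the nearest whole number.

152

Expected road-traffic injuries = Σ (standard pop × age-specific rate ÷ 100 000)
= 19 400×119.1/100 000 + 29 700×142.7/100 000 + 21 600×162.7/100 000 + 14 900×96.3/100 000 + 9 400×156.1/100 000 + 9 100×83.8/100 000 + 11 500×127.1/100 000
= 23.11 + 42.38 + 35.14 + 14.35 + 14.67 + 7.63 + 14.62 = 151.89.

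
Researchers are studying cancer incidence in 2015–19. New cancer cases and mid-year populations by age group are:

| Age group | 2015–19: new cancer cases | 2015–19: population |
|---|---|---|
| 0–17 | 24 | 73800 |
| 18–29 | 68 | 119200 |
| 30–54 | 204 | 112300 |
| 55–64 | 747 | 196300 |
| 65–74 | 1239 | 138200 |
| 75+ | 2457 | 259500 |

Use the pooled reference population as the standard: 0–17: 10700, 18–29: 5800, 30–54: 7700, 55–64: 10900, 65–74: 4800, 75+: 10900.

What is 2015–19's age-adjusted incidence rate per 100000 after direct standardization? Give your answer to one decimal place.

Age-specific rates per 100000 for 2015–19: 32.52, 57.05, 181.66, 380.54, 896.53, 946.82.
Standard total = 50800; weights = 0.2106, 0.1142, 0.1516, 0.2146, 0.0945, 0.2146.
Standardized rate: 0.2106×32.52 + 0.1142×57.05 + 0.1516×181.66 + 0.2146×380.54 + 0.0945×896.53 + 0.2146×946.82 = 410.4164 per 100000.

410.4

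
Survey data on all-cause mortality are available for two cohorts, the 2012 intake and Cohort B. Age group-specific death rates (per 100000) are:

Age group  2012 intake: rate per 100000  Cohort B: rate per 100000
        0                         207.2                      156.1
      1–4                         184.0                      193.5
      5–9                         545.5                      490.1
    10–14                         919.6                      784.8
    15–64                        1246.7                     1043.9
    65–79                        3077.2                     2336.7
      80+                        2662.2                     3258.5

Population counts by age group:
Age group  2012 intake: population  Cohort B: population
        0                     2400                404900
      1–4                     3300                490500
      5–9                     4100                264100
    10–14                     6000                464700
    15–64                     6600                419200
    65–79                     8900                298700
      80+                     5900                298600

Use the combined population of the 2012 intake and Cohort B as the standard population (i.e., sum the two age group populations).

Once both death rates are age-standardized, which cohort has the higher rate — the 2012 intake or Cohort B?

Combined standard total = 2677900; weights = 0.1521, 0.1844, 0.1002, 0.1758, 0.1590, 0.1149, 0.1137.
The 2012 intake: 0.1521×207.2 + 0.1844×184.0 + 0.1002×545.5 + 0.1758×919.6 + 0.1590×1246.7 + 0.1149×3077.2 + 0.1137×2662.2 = 1136.1298 per 100000.
Cohort B: 0.1521×156.1 + 0.1844×193.5 + 0.1002×490.1 + 0.1758×784.8 + 0.1590×1043.9 + 0.1149×2336.7 + 0.1137×3258.5 = 1051.3667 per 100000.

2012 intake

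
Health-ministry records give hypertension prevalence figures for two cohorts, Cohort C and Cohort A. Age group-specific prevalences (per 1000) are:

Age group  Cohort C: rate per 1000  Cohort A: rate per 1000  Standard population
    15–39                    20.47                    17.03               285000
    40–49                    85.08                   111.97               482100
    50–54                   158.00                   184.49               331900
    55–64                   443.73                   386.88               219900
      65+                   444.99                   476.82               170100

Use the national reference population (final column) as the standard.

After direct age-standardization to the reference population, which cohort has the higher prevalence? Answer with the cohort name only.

Cohort A

Standard total = 1489000; weights = 0.1914, 0.3238, 0.2229, 0.1477, 0.1142.
Cohort C: 0.1914×20.47 + 0.3238×85.08 + 0.2229×158.00 + 0.1477×443.73 + 0.1142×444.99 = 183.0492 per 1000.
Cohort A: 0.1914×17.03 + 0.3238×111.97 + 0.2229×184.49 + 0.1477×386.88 + 0.1142×476.82 = 192.2421 per 1000.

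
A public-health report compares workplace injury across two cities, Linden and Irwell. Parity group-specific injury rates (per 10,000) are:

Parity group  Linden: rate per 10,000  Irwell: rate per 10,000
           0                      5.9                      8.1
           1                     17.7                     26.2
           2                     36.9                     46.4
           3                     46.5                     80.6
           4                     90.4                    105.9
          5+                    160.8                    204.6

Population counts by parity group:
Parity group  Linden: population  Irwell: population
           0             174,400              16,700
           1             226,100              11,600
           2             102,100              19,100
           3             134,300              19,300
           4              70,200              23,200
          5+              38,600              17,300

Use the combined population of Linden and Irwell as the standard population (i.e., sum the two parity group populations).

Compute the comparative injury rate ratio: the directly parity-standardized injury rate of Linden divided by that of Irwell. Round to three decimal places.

Combined standard total = 852,900; weights = 0.2241, 0.2787, 0.1421, 0.1801, 0.1095, 0.0655.
Linden: 0.2241×5.9 + 0.2787×17.7 + 0.1421×36.9 + 0.1801×46.5 + 0.1095×90.4 + 0.0655×160.8 = 40.3113 per 10,000.
Irwell: 0.2241×8.1 + 0.2787×26.2 + 0.1421×46.4 + 0.1801×80.6 + 0.1095×105.9 + 0.0655×204.6 = 55.2324 per 10,000.
Ratio = 40.3113 ÷ 55.2324 = 0.72985.

0.730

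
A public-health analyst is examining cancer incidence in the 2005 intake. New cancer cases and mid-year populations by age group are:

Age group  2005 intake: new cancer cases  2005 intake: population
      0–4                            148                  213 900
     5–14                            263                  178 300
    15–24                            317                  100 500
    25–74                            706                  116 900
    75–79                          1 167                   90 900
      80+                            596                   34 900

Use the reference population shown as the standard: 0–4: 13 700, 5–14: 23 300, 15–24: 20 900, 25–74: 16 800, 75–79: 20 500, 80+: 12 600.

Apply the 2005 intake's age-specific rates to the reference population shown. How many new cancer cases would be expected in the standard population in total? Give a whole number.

Age-specific rates per 100 000 for the 2005 intake: 69.19, 147.50, 315.42, 603.93, 1283.83, 1707.74.
Expected new cancer cases = Σ (standard pop × age-specific rate ÷ 100 000)
= 13 700×69.19/100 000 + 23 300×147.50/100 000 + 20 900×315.42/100 000 + 16 800×603.93/100 000 + 20 500×1283.83/100 000 + 12 600×1707.74/100 000
= 9.48 + 34.37 + 65.92 + 101.46 + 263.18 + 215.17 = 689.59.

690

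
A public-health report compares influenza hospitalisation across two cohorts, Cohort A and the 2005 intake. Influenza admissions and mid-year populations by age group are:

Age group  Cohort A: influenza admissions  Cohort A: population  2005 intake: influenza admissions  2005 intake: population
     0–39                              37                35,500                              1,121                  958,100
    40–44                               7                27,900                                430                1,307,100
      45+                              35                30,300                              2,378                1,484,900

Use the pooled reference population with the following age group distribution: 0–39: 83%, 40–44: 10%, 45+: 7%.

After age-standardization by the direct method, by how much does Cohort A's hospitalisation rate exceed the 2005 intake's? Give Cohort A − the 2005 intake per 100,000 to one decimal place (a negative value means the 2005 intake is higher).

-14.5

Age-specific rates per 100,000 for Cohort A: 104.23, 25.09, 115.51.
For the 2005 intake: 117.00, 32.90, 160.15.
Standard weights: 0.83, 0.10, 0.07.
Cohort A: 0.8300×104.23 + 0.1000×25.09 + 0.0700×115.51 = 97.1018 per 100,000.
The 2005 intake: 0.8300×117.00 + 0.1000×32.90 + 0.0700×160.15 = 111.6119 per 100,000.
Difference = 97.1018 − 111.6119 = -14.5101.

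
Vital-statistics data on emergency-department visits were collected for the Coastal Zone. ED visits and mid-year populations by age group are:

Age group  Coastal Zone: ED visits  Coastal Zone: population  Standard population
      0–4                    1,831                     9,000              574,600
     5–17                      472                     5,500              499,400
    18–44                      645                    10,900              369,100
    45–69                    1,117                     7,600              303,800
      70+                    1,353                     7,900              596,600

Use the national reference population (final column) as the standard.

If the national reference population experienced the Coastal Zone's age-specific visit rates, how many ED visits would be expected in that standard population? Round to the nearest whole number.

328426

Age-specific rates per 1,000 for the Coastal Zone: 203.444, 85.818, 59.174, 146.974, 171.266.
Expected ED visits = Σ (standard pop × age-specific rate ÷ 1,000)
= 574,600×203.444/1,000 + 499,400×85.818/1,000 + 369,100×59.174/1,000 + 303,800×146.974/1,000 + 596,600×171.266/1,000
= 116899.18 + 42857.60 + 21841.24 + 44650.61 + 102177.19 = 328425.81.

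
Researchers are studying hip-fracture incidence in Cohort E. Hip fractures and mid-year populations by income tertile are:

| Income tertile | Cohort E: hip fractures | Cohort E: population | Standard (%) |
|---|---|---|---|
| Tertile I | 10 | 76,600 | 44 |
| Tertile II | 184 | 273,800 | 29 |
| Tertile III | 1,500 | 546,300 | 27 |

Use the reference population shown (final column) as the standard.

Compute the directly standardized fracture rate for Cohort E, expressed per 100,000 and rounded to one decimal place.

99.4

Income-specific rates per 100,000 for Cohort E: 13.05, 67.20, 274.57.
Standard weights: 0.44, 0.29, 0.27.
Standardized rate: 0.4400×13.05 + 0.2900×67.20 + 0.2700×274.57 = 99.3679 per 100,000.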